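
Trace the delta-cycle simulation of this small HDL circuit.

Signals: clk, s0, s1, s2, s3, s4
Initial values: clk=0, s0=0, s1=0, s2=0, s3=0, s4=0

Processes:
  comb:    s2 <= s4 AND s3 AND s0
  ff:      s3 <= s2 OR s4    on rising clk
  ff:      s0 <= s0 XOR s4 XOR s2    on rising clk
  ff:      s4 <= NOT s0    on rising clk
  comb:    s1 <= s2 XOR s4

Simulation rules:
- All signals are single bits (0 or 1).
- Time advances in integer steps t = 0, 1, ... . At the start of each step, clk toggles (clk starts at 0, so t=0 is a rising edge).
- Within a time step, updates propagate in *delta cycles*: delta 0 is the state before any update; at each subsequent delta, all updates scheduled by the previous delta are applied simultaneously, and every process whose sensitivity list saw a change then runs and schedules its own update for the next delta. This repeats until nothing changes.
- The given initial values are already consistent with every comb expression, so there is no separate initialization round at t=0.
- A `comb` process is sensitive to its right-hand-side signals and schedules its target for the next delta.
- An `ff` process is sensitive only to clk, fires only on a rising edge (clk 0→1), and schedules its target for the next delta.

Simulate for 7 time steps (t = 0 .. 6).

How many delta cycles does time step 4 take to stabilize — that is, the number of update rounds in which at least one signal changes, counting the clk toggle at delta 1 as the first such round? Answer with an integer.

4

t=0 Δ0: s0=0 s4=0 clk=0 s3=0 s1=0 s2=0
  Δ1: clk:0→1
  Δ2: s4:0→1
  Δ3: s1:0→1
  (3Δ to stable)
t=1 Δ0: s0=0 s4=1 clk=1 s3=0 s1=1 s2=0
  Δ1: clk:1→0
  (1Δ to stable)
t=2 Δ0: s0=0 s4=1 clk=0 s3=0 s1=1 s2=0
  Δ1: clk:0→1
  Δ2: s0:0→1, s3:0→1
  Δ3: s2:0→1
  Δ4: s1:1→0
  (4Δ to stable)
t=3 Δ0: s0=1 s4=1 clk=1 s3=1 s1=0 s2=1
  Δ1: clk:1→0
  (1Δ to stable)
t=4 Δ0: s0=1 s4=1 clk=0 s3=1 s1=0 s2=1
  Δ1: clk:0→1
  Δ2: s4:1→0
  Δ3: s1:0→1, s2:1→0
  Δ4: s1:1→0
  (4Δ to stable)
t=5 Δ0: s0=1 s4=0 clk=1 s3=1 s1=0 s2=0
  Δ1: clk:1→0
  (1Δ to stable)
t=6 Δ0: s0=1 s4=0 clk=0 s3=1 s1=0 s2=0
  Δ1: clk:0→1
  Δ2: s3:1→0
  (2Δ to stable)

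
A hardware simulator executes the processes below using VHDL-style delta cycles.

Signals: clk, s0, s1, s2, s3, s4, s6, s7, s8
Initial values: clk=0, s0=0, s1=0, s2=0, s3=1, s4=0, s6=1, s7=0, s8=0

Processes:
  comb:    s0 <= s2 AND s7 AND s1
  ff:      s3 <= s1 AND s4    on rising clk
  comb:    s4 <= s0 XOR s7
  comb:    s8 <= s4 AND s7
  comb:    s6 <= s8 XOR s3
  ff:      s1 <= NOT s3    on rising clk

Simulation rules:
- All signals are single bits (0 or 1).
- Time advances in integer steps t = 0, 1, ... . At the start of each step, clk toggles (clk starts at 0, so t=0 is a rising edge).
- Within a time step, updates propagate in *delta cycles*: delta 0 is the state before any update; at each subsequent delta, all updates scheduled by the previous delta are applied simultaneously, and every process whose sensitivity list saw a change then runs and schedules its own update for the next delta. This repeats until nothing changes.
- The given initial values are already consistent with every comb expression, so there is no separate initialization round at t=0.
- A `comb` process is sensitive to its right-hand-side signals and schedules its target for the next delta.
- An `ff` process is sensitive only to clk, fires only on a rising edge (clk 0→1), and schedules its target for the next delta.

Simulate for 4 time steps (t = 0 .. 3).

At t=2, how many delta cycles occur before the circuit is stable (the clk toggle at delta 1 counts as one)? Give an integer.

2

[bits: s8,s3,s7,clk,s4,s1,s2,s0,s6]
t=0: Δ0=010000001 Δ1=010100001 Δ2=000100001 Δ3=000100000 | 3Δ
t=1: Δ0=000100000 Δ1=000000000 | 1Δ
t=2: Δ0=000000000 Δ1=000100000 Δ2=000101000 | 2Δ
t=3: Δ0=000101000 Δ1=000001000 | 1Δ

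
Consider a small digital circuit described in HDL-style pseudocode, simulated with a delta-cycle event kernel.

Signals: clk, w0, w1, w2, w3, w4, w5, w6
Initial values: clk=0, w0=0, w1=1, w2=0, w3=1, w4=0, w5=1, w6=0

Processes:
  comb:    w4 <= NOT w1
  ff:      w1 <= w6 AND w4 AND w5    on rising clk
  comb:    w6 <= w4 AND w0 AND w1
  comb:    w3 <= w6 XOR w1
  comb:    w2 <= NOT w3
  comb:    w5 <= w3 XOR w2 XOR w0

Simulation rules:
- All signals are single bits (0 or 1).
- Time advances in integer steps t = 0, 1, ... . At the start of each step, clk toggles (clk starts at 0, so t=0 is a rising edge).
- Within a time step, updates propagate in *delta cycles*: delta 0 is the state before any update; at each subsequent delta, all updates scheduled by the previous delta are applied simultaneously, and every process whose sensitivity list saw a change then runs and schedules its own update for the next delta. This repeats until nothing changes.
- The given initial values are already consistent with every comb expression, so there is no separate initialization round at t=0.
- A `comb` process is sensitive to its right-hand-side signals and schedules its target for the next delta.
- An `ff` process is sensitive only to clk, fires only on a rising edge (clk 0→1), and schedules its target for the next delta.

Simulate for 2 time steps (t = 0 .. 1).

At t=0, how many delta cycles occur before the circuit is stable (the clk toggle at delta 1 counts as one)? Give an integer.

5

t=0 Δ0: w6=0 w5=1 w3=1 w0=0 w4=0 clk=0 w2=0 w1=1
  Δ1: clk:0→1
  Δ2: w1:1→0
  Δ3: w3:1→0, w4:0→1
  Δ4: w5:1→0, w2:0→1
  Δ5: w5:0→1
  (5Δ to stable)
t=1 Δ0: w6=0 w5=1 w3=0 w0=0 w4=1 clk=1 w2=1 w1=0
  Δ1: clk:1→0
  (1Δ to stable)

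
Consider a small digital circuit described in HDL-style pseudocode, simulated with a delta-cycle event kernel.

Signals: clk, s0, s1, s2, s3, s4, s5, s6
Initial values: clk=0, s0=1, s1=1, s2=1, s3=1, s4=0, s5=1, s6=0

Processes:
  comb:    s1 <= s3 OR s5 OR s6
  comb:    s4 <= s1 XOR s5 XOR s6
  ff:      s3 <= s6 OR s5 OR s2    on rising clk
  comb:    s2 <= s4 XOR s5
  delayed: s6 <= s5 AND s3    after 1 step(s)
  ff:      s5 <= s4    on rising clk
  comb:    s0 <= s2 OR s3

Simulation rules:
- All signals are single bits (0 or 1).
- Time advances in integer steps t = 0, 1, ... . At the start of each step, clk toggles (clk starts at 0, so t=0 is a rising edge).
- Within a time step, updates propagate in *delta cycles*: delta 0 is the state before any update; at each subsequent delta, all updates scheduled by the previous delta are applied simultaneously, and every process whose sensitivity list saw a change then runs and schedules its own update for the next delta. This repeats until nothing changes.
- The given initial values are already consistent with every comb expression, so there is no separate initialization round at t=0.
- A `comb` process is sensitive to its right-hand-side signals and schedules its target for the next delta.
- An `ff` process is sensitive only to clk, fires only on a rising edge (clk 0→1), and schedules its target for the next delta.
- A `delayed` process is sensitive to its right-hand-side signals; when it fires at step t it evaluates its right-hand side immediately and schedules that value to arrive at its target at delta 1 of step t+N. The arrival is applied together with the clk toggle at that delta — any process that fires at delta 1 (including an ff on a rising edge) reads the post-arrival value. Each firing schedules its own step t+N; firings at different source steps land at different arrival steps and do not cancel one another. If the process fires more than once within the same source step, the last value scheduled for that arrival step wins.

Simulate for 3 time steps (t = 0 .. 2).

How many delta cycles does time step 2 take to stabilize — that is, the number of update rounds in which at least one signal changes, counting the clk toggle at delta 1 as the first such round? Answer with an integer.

4

[bits: s3,s0,s2,s6,clk,s1,s4,s5]
t=0: Δ0=11100101 Δ1=11101101 Δ2=11101100 Δ3=11001110 Δ4=11101110 | 4Δ
t=1: Δ0=11101110 Δ1=11100110 | 1Δ
t=2: Δ0=11100110 Δ1=11101110 Δ2=11101111 Δ3=11001101 Δ4=11101101 | 4Δ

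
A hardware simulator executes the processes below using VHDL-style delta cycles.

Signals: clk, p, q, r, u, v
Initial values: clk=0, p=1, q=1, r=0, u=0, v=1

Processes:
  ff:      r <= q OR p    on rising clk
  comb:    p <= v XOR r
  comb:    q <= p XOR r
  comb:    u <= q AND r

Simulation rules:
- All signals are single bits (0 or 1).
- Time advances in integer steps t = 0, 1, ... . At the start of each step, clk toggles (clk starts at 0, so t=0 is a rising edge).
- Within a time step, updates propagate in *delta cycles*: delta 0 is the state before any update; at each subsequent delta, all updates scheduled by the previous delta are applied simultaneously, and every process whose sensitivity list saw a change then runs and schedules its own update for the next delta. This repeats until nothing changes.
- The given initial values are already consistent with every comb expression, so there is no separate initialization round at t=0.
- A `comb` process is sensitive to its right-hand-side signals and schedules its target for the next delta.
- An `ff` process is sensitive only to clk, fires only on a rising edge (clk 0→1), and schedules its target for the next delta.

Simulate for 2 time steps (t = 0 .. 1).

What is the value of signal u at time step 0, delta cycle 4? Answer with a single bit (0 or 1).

t0.Δ0 u=0 q=1 r=0 clk=0 p=1 v=1
t0.Δ1 u=0 q=1 r=0 clk=1 p=1 v=1
t0.Δ2 u=0 q=1 r=1 clk=1 p=1 v=1
t0.Δ3 u=1 q=0 r=1 clk=1 p=0 v=1
t0.Δ4 u=0 q=1 r=1 clk=1 p=0 v=1
t0.Δ5 u=1 q=1 r=1 clk=1 p=0 v=1
t1.Δ0 u=1 q=1 r=1 clk=1 p=0 v=1
t1.Δ1 u=1 q=1 r=1 clk=0 p=0 v=1

0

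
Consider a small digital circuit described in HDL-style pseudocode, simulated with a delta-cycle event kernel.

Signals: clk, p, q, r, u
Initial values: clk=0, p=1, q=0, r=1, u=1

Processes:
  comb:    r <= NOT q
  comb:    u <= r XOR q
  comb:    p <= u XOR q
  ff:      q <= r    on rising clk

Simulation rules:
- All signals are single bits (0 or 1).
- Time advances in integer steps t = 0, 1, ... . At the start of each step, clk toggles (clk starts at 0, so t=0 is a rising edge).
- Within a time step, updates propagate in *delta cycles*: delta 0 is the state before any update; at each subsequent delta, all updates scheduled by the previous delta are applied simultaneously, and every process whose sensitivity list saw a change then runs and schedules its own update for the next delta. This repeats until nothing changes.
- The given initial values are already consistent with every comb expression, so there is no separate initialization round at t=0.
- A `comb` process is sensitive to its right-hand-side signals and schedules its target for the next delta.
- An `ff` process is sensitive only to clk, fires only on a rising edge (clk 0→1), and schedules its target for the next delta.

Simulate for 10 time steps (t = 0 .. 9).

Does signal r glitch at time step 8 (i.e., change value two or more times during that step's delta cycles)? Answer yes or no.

no

t0.Δ0 clk=0 p=1 r=1 q=0 u=1
t0.Δ1 clk=1 p=1 r=1 q=0 u=1
t0.Δ2 clk=1 p=1 r=1 q=1 u=1
t0.Δ3 clk=1 p=0 r=0 q=1 u=0
t0.Δ4 clk=1 p=1 r=0 q=1 u=1
t0.Δ5 clk=1 p=0 r=0 q=1 u=1
t1.Δ0 clk=1 p=0 r=0 q=1 u=1
t1.Δ1 clk=0 p=0 r=0 q=1 u=1
t2.Δ0 clk=0 p=0 r=0 q=1 u=1
t2.Δ1 clk=1 p=0 r=0 q=1 u=1
t2.Δ2 clk=1 p=0 r=0 q=0 u=1
t2.Δ3 clk=1 p=1 r=1 q=0 u=0
t2.Δ4 clk=1 p=0 r=1 q=0 u=1
t2.Δ5 clk=1 p=1 r=1 q=0 u=1
t3.Δ0 clk=1 p=1 r=1 q=0 u=1
t3.Δ1 clk=0 p=1 r=1 q=0 u=1
t4.Δ0 clk=0 p=1 r=1 q=0 u=1
t4.Δ1 clk=1 p=1 r=1 q=0 u=1
t4.Δ2 clk=1 p=1 r=1 q=1 u=1
t4.Δ3 clk=1 p=0 r=0 q=1 u=0
t4.Δ4 clk=1 p=1 r=0 q=1 u=1
t4.Δ5 clk=1 p=0 r=0 q=1 u=1
t5.Δ0 clk=1 p=0 r=0 q=1 u=1
t5.Δ1 clk=0 p=0 r=0 q=1 u=1
t6.Δ0 clk=0 p=0 r=0 q=1 u=1
t6.Δ1 clk=1 p=0 r=0 q=1 u=1
t6.Δ2 clk=1 p=0 r=0 q=0 u=1
t6.Δ3 clk=1 p=1 r=1 q=0 u=0
t6.Δ4 clk=1 p=0 r=1 q=0 u=1
t6.Δ5 clk=1 p=1 r=1 q=0 u=1
t7.Δ0 clk=1 p=1 r=1 q=0 u=1
t7.Δ1 clk=0 p=1 r=1 q=0 u=1
t8.Δ0 clk=0 p=1 r=1 q=0 u=1
t8.Δ1 clk=1 p=1 r=1 q=0 u=1
t8.Δ2 clk=1 p=1 r=1 q=1 u=1
t8.Δ3 clk=1 p=0 r=0 q=1 u=0
t8.Δ4 clk=1 p=1 r=0 q=1 u=1
t8.Δ5 clk=1 p=0 r=0 q=1 u=1
t9.Δ0 clk=1 p=0 r=0 q=1 u=1
t9.Δ1 clk=0 p=0 r=0 q=1 u=1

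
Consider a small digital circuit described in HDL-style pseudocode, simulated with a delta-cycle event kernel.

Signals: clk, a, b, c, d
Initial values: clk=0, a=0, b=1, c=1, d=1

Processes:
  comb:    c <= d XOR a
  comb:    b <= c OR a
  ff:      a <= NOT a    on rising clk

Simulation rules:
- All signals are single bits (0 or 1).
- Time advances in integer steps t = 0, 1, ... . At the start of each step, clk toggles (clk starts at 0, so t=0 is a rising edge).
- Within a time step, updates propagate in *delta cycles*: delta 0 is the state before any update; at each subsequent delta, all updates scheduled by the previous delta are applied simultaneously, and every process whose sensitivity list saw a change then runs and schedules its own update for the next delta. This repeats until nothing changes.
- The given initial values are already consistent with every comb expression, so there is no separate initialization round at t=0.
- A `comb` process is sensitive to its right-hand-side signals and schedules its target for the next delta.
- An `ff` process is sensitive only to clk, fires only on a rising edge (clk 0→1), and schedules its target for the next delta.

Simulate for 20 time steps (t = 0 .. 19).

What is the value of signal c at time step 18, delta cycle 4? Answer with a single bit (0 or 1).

t0.Δ0 c=1 a=0 b=1 d=1 clk=0
t0.Δ1 c=1 a=0 b=1 d=1 clk=1
t0.Δ2 c=1 a=1 b=1 d=1 clk=1
t0.Δ3 c=0 a=1 b=1 d=1 clk=1
t1.Δ0 c=0 a=1 b=1 d=1 clk=1
t1.Δ1 c=0 a=1 b=1 d=1 clk=0
t2.Δ0 c=0 a=1 b=1 d=1 clk=0
t2.Δ1 c=0 a=1 b=1 d=1 clk=1
t2.Δ2 c=0 a=0 b=1 d=1 clk=1
t2.Δ3 c=1 a=0 b=0 d=1 clk=1
t2.Δ4 c=1 a=0 b=1 d=1 clk=1
t3.Δ0 c=1 a=0 b=1 d=1 clk=1
t3.Δ1 c=1 a=0 b=1 d=1 clk=0
t4.Δ0 c=1 a=0 b=1 d=1 clk=0
t4.Δ1 c=1 a=0 b=1 d=1 clk=1
t4.Δ2 c=1 a=1 b=1 d=1 clk=1
t4.Δ3 c=0 a=1 b=1 d=1 clk=1
t5.Δ0 c=0 a=1 b=1 d=1 clk=1
t5.Δ1 c=0 a=1 b=1 d=1 clk=0
t6.Δ0 c=0 a=1 b=1 d=1 clk=0
t6.Δ1 c=0 a=1 b=1 d=1 clk=1
t6.Δ2 c=0 a=0 b=1 d=1 clk=1
t6.Δ3 c=1 a=0 b=0 d=1 clk=1
t6.Δ4 c=1 a=0 b=1 d=1 clk=1
t7.Δ0 c=1 a=0 b=1 d=1 clk=1
t7.Δ1 c=1 a=0 b=1 d=1 clk=0
t8.Δ0 c=1 a=0 b=1 d=1 clk=0
t8.Δ1 c=1 a=0 b=1 d=1 clk=1
t8.Δ2 c=1 a=1 b=1 d=1 clk=1
t8.Δ3 c=0 a=1 b=1 d=1 clk=1
t9.Δ0 c=0 a=1 b=1 d=1 clk=1
t9.Δ1 c=0 a=1 b=1 d=1 clk=0
t10.Δ0 c=0 a=1 b=1 d=1 clk=0
t10.Δ1 c=0 a=1 b=1 d=1 clk=1
t10.Δ2 c=0 a=0 b=1 d=1 clk=1
t10.Δ3 c=1 a=0 b=0 d=1 clk=1
t10.Δ4 c=1 a=0 b=1 d=1 clk=1
t11.Δ0 c=1 a=0 b=1 d=1 clk=1
t11.Δ1 c=1 a=0 b=1 d=1 clk=0
t12.Δ0 c=1 a=0 b=1 d=1 clk=0
t12.Δ1 c=1 a=0 b=1 d=1 clk=1
t12.Δ2 c=1 a=1 b=1 d=1 clk=1
t12.Δ3 c=0 a=1 b=1 d=1 clk=1
t13.Δ0 c=0 a=1 b=1 d=1 clk=1
t13.Δ1 c=0 a=1 b=1 d=1 clk=0
t14.Δ0 c=0 a=1 b=1 d=1 clk=0
t14.Δ1 c=0 a=1 b=1 d=1 clk=1
t14.Δ2 c=0 a=0 b=1 d=1 clk=1
t14.Δ3 c=1 a=0 b=0 d=1 clk=1
t14.Δ4 c=1 a=0 b=1 d=1 clk=1
t15.Δ0 c=1 a=0 b=1 d=1 clk=1
t15.Δ1 c=1 a=0 b=1 d=1 clk=0
t16.Δ0 c=1 a=0 b=1 d=1 clk=0
t16.Δ1 c=1 a=0 b=1 d=1 clk=1
t16.Δ2 c=1 a=1 b=1 d=1 clk=1
t16.Δ3 c=0 a=1 b=1 d=1 clk=1
t17.Δ0 c=0 a=1 b=1 d=1 clk=1
t17.Δ1 c=0 a=1 b=1 d=1 clk=0
t18.Δ0 c=0 a=1 b=1 d=1 clk=0
t18.Δ1 c=0 a=1 b=1 d=1 clk=1
t18.Δ2 c=0 a=0 b=1 d=1 clk=1
t18.Δ3 c=1 a=0 b=0 d=1 clk=1
t18.Δ4 c=1 a=0 b=1 d=1 clk=1
t19.Δ0 c=1 a=0 b=1 d=1 clk=1
t19.Δ1 c=1 a=0 b=1 d=1 clk=0

1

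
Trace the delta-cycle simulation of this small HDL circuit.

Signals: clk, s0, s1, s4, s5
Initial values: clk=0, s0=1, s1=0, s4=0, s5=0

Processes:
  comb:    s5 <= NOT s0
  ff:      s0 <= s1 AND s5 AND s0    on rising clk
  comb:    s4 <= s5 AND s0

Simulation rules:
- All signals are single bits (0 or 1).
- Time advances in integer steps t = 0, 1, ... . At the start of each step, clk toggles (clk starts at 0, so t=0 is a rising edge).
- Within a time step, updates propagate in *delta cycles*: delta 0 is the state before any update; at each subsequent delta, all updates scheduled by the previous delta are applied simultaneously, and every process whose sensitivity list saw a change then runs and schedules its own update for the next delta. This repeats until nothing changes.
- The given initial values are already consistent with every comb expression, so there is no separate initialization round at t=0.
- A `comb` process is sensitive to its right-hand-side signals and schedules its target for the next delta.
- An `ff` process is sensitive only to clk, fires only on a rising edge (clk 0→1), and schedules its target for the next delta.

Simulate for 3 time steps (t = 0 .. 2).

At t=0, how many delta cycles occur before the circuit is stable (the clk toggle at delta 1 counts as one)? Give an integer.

3

[bits: s1,s5,clk,s4,s0]
t=0: Δ0=00001 Δ1=00101 Δ2=00100 Δ3=01100 | 3Δ
t=1: Δ0=01100 Δ1=01000 | 1Δ
t=2: Δ0=01000 Δ1=01100 | 1Δ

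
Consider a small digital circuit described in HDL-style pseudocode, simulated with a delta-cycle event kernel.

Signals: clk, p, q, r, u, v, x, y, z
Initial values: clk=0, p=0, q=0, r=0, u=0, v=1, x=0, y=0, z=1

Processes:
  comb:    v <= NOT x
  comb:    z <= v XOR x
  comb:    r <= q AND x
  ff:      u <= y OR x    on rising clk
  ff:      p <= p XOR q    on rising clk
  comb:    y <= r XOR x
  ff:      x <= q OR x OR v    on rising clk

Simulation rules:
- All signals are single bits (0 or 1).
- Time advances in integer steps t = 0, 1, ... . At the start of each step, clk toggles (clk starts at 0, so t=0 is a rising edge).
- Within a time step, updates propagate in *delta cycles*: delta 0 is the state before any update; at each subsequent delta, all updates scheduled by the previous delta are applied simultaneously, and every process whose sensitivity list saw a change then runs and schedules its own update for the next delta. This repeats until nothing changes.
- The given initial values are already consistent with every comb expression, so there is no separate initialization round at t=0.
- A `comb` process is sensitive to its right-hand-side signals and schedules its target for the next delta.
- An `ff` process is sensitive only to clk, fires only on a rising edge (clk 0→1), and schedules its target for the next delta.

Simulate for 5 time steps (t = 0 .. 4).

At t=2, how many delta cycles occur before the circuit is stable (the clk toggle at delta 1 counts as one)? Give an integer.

2

t=0 Δ0: u=0 p=0 v=1 y=0 clk=0 x=0 r=0 q=0 z=1
  Δ1: clk:0→1
  Δ2: x:0→1
  Δ3: v:1→0, y:0→1, z:1→0
  Δ4: z:0→1
  (4Δ to stable)
t=1 Δ0: u=0 p=0 v=0 y=1 clk=1 x=1 r=0 q=0 z=1
  Δ1: clk:1→0
  (1Δ to stable)
t=2 Δ0: u=0 p=0 v=0 y=1 clk=0 x=1 r=0 q=0 z=1
  Δ1: clk:0→1
  Δ2: u:0→1
  (2Δ to stable)
t=3 Δ0: u=1 p=0 v=0 y=1 clk=1 x=1 r=0 q=0 z=1
  Δ1: clk:1→0
  (1Δ to stable)
t=4 Δ0: u=1 p=0 v=0 y=1 clk=0 x=1 r=0 q=0 z=1
  Δ1: clk:0→1
  (1Δ to stable)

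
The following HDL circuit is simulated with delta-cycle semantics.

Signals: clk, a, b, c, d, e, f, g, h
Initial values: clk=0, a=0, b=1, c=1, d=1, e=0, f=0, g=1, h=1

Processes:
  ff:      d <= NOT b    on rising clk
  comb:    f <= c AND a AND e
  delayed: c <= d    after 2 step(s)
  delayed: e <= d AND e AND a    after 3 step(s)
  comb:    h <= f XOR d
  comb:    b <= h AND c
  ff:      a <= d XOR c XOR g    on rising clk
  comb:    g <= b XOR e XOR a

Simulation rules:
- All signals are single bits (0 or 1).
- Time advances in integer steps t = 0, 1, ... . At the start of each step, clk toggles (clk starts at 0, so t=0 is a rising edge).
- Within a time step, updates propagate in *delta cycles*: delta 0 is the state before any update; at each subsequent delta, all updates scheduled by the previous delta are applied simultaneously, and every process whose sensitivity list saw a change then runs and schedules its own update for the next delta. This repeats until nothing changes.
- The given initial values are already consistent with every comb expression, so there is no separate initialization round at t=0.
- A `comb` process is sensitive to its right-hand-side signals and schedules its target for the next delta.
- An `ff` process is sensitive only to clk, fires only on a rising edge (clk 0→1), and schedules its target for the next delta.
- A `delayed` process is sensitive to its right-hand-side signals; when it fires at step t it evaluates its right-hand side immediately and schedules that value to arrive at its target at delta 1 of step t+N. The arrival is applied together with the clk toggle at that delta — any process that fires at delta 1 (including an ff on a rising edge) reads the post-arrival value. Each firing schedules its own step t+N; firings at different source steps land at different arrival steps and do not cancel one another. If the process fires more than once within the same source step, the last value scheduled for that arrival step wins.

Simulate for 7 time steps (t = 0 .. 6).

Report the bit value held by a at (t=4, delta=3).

1

[bits: f,b,g,h,e,a,clk,d,c]
t=0: Δ0=011100011 Δ1=011100111 Δ2=011101101 Δ3=010001101 Δ4=000001101 Δ5=001001101 | 5Δ
t=1: Δ0=001001101 Δ1=001001001 | 1Δ
t=2: Δ0=001001001 Δ1=001001100 Δ2=001001110 Δ3=001101110 | 3Δ
t=3: Δ0=001101110 Δ1=001101010 | 1Δ
t=4: Δ0=001101010 Δ1=001101111 Δ2=011101111 Δ3=010101111 | 3Δ
t=5: Δ0=010101111 Δ1=010101011 | 1Δ
t=6: Δ0=010101011 Δ1=010101111 Δ2=010100101 Δ3=011000101 Δ4=001000101 Δ5=000000101 | 5Δ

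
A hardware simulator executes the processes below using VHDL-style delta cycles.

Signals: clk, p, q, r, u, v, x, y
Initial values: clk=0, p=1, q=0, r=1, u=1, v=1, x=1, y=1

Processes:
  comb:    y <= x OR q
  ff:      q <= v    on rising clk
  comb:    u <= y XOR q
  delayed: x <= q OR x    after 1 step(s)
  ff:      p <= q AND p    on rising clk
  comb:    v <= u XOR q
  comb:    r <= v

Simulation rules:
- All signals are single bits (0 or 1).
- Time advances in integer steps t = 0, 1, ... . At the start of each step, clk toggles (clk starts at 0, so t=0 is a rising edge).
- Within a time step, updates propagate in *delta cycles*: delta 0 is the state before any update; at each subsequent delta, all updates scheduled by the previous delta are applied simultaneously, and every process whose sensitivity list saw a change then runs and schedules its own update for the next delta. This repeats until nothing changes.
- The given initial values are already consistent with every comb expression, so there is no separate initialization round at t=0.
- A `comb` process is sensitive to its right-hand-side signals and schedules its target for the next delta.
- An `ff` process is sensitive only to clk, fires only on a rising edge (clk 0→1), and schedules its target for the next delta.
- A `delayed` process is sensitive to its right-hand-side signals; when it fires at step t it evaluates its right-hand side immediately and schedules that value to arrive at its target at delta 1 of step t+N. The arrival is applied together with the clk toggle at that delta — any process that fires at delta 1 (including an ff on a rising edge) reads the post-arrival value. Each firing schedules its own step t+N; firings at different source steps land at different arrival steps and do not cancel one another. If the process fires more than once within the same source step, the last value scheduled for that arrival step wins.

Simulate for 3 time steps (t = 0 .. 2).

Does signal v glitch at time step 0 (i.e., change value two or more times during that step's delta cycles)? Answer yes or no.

yes

t=0 Δ0: q=0 p=1 x=1 v=1 r=1 u=1 clk=0 y=1
  Δ1: clk:0→1
  Δ2: q:0→1, p:1→0
  Δ3: v:1→0, u:1→0
  Δ4: v:0→1, r:1→0
  Δ5: r:0→1
  (5Δ to stable)
t=1 Δ0: q=1 p=0 x=1 v=1 r=1 u=0 clk=1 y=1
  Δ1: clk:1→0
  (1Δ to stable)
t=2 Δ0: q=1 p=0 x=1 v=1 r=1 u=0 clk=0 y=1
  Δ1: clk:0→1
  (1Δ to stable)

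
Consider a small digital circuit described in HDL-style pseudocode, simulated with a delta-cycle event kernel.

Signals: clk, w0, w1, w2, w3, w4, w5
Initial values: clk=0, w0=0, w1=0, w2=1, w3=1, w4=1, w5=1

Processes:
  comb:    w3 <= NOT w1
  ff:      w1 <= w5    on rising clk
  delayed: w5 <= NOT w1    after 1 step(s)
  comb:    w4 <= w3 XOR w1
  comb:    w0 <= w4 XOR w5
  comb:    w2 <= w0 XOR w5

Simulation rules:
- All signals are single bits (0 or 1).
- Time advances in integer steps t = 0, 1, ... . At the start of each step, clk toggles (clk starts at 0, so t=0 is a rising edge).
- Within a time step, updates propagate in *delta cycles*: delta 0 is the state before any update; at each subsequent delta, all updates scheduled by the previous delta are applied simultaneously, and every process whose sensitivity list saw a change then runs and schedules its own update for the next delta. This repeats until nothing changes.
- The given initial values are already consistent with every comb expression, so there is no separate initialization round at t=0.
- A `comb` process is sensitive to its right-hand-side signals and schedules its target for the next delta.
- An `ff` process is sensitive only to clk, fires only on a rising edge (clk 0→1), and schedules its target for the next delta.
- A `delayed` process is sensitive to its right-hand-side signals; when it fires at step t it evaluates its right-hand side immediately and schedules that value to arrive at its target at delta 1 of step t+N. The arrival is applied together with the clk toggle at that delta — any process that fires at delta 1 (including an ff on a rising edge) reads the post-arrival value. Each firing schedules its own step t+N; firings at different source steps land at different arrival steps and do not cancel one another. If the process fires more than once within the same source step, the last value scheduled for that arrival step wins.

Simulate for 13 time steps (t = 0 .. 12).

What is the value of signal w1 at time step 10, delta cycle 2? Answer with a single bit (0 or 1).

t=0 Δ0: w3=1 clk=0 w2=1 w1=0 w5=1 w4=1 w0=0
  Δ1: clk:0→1
  Δ2: w1:0→1
  Δ3: w3:1→0, w4:1→0
  Δ4: w4:0→1, w0:0→1
  Δ5: w2:1→0, w0:1→0
  Δ6: w2:0→1
  (6Δ to stable)
t=1 Δ0: w3=0 clk=1 w2=1 w1=1 w5=1 w4=1 w0=0
  Δ1: clk:1→0, w5:1→0
  Δ2: w2:1→0, w0:0→1
  Δ3: w2:0→1
  (3Δ to stable)
t=2 Δ0: w3=0 clk=0 w2=1 w1=1 w5=0 w4=1 w0=1
  Δ1: clk:0→1
  Δ2: w1:1→0
  Δ3: w3:0→1, w4:1→0
  Δ4: w4:0→1, w0:1→0
  Δ5: w2:1→0, w0:0→1
  Δ6: w2:0→1
  (6Δ to stable)
t=3 Δ0: w3=1 clk=1 w2=1 w1=0 w5=0 w4=1 w0=1
  Δ1: clk:1→0, w5:0→1
  Δ2: w2:1→0, w0:1→0
  Δ3: w2:0→1
  (3Δ to stable)
t=4 Δ0: w3=1 clk=0 w2=1 w1=0 w5=1 w4=1 w0=0
  Δ1: clk:0→1
  Δ2: w1:0→1
  Δ3: w3:1→0, w4:1→0
  Δ4: w4:0→1, w0:0→1
  Δ5: w2:1→0, w0:1→0
  Δ6: w2:0→1
  (6Δ to stable)
t=5 Δ0: w3=0 clk=1 w2=1 w1=1 w5=1 w4=1 w0=0
  Δ1: clk:1→0, w5:1→0
  Δ2: w2:1→0, w0:0→1
  Δ3: w2:0→1
  (3Δ to stable)
t=6 Δ0: w3=0 clk=0 w2=1 w1=1 w5=0 w4=1 w0=1
  Δ1: clk:0→1
  Δ2: w1:1→0
  Δ3: w3:0→1, w4:1→0
  Δ4: w4:0→1, w0:1→0
  Δ5: w2:1→0, w0:0→1
  Δ6: w2:0→1
  (6Δ to stable)
t=7 Δ0: w3=1 clk=1 w2=1 w1=0 w5=0 w4=1 w0=1
  Δ1: clk:1→0, w5:0→1
  Δ2: w2:1→0, w0:1→0
  Δ3: w2:0→1
  (3Δ to stable)
t=8 Δ0: w3=1 clk=0 w2=1 w1=0 w5=1 w4=1 w0=0
  Δ1: clk:0→1
  Δ2: w1:0→1
  Δ3: w3:1→0, w4:1→0
  Δ4: w4:0→1, w0:0→1
  Δ5: w2:1→0, w0:1→0
  Δ6: w2:0→1
  (6Δ to stable)
t=9 Δ0: w3=0 clk=1 w2=1 w1=1 w5=1 w4=1 w0=0
  Δ1: clk:1→0, w5:1→0
  Δ2: w2:1→0, w0:0→1
  Δ3: w2:0→1
  (3Δ to stable)
t=10 Δ0: w3=0 clk=0 w2=1 w1=1 w5=0 w4=1 w0=1
  Δ1: clk:0→1
  Δ2: w1:1→0
  Δ3: w3:0→1, w4:1→0
  Δ4: w4:0→1, w0:1→0
  Δ5: w2:1→0, w0:0→1
  Δ6: w2:0→1
  (6Δ to stable)
t=11 Δ0: w3=1 clk=1 w2=1 w1=0 w5=0 w4=1 w0=1
  Δ1: clk:1→0, w5:0→1
  Δ2: w2:1→0, w0:1→0
  Δ3: w2:0→1
  (3Δ to stable)
t=12 Δ0: w3=1 clk=0 w2=1 w1=0 w5=1 w4=1 w0=0
  Δ1: clk:0→1
  Δ2: w1:0→1
  Δ3: w3:1→0, w4:1→0
  Δ4: w4:0→1, w0:0→1
  Δ5: w2:1→0, w0:1→0
  Δ6: w2:0→1
  (6Δ to stable)

0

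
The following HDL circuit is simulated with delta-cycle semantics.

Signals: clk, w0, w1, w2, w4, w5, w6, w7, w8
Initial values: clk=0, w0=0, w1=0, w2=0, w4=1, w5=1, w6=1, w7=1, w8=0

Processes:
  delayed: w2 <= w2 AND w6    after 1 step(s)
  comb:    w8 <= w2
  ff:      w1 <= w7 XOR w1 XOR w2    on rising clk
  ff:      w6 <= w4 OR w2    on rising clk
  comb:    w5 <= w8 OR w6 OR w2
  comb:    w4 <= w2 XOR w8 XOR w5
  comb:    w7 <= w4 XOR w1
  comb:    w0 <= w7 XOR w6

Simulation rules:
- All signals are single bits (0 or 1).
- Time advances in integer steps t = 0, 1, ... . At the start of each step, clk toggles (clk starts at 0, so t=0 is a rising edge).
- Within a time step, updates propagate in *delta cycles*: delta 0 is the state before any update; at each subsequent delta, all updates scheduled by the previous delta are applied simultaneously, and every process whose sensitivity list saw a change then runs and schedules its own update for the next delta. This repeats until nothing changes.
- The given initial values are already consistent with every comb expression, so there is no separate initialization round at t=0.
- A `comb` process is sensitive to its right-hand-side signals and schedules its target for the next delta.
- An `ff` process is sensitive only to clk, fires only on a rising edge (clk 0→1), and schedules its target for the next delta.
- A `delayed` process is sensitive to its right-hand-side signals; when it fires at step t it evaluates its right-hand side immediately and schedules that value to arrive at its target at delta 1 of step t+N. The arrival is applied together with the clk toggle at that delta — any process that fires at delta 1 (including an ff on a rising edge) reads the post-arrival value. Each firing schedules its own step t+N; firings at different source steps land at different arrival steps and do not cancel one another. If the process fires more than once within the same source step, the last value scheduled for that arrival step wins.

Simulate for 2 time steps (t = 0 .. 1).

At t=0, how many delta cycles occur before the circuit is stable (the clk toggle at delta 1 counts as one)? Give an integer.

t=0 Δ0: w1=0 w7=1 w0=0 clk=0 w4=1 w8=0 w5=1 w2=0 w6=1
  Δ1: clk:0→1
  Δ2: w1:0→1
  Δ3: w7:1→0
  Δ4: w0:0→1
  (4Δ to stable)
t=1 Δ0: w1=1 w7=0 w0=1 clk=1 w4=1 w8=0 w5=1 w2=0 w6=1
  Δ1: clk:1→0
  (1Δ to stable)

4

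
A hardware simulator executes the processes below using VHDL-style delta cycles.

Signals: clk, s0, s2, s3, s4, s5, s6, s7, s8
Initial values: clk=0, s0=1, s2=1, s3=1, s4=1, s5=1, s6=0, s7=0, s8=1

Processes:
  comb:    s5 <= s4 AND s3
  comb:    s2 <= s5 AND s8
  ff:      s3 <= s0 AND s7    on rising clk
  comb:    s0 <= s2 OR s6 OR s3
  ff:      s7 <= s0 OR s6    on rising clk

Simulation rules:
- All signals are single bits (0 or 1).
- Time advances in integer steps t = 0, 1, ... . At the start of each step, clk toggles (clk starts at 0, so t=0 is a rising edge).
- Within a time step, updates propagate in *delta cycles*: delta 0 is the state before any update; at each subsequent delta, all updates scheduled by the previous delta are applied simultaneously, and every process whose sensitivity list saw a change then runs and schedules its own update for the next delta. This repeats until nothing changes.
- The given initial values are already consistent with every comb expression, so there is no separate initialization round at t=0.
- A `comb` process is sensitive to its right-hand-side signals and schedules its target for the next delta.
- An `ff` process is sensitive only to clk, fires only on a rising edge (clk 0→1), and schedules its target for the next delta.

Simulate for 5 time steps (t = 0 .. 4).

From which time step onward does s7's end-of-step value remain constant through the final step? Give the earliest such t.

2

t0.Δ0 s8=1 s7=0 s5=1 s4=1 s3=1 clk=0 s0=1 s2=1 s6=0
t0.Δ1 s8=1 s7=0 s5=1 s4=1 s3=1 clk=1 s0=1 s2=1 s6=0
t0.Δ2 s8=1 s7=1 s5=1 s4=1 s3=0 clk=1 s0=1 s2=1 s6=0
t0.Δ3 s8=1 s7=1 s5=0 s4=1 s3=0 clk=1 s0=1 s2=1 s6=0
t0.Δ4 s8=1 s7=1 s5=0 s4=1 s3=0 clk=1 s0=1 s2=0 s6=0
t0.Δ5 s8=1 s7=1 s5=0 s4=1 s3=0 clk=1 s0=0 s2=0 s6=0
t1.Δ0 s8=1 s7=1 s5=0 s4=1 s3=0 clk=1 s0=0 s2=0 s6=0
t1.Δ1 s8=1 s7=1 s5=0 s4=1 s3=0 clk=0 s0=0 s2=0 s6=0
t2.Δ0 s8=1 s7=1 s5=0 s4=1 s3=0 clk=0 s0=0 s2=0 s6=0
t2.Δ1 s8=1 s7=1 s5=0 s4=1 s3=0 clk=1 s0=0 s2=0 s6=0
t2.Δ2 s8=1 s7=0 s5=0 s4=1 s3=0 clk=1 s0=0 s2=0 s6=0
t3.Δ0 s8=1 s7=0 s5=0 s4=1 s3=0 clk=1 s0=0 s2=0 s6=0
t3.Δ1 s8=1 s7=0 s5=0 s4=1 s3=0 clk=0 s0=0 s2=0 s6=0
t4.Δ0 s8=1 s7=0 s5=0 s4=1 s3=0 clk=0 s0=0 s2=0 s6=0
t4.Δ1 s8=1 s7=0 s5=0 s4=1 s3=0 clk=1 s0=0 s2=0 s6=0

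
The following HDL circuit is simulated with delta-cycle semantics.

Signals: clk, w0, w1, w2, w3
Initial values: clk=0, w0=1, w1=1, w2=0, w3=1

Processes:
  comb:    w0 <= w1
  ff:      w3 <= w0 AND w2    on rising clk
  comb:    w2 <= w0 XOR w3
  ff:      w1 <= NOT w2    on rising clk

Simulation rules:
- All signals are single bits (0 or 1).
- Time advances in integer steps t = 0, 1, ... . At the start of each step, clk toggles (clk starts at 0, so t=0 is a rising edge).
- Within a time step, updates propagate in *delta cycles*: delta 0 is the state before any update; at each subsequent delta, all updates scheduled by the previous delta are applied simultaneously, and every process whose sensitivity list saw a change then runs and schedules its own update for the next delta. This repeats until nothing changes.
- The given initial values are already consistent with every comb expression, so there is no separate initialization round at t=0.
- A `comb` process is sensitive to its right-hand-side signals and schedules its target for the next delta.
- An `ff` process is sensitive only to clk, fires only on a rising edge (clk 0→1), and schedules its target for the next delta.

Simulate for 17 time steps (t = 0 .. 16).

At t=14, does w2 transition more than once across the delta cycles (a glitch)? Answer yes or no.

t0.Δ0 w3=1 clk=0 w2=0 w1=1 w0=1
t0.Δ1 w3=1 clk=1 w2=0 w1=1 w0=1
t0.Δ2 w3=0 clk=1 w2=0 w1=1 w0=1
t0.Δ3 w3=0 clk=1 w2=1 w1=1 w0=1
t1.Δ0 w3=0 clk=1 w2=1 w1=1 w0=1
t1.Δ1 w3=0 clk=0 w2=1 w1=1 w0=1
t2.Δ0 w3=0 clk=0 w2=1 w1=1 w0=1
t2.Δ1 w3=0 clk=1 w2=1 w1=1 w0=1
t2.Δ2 w3=1 clk=1 w2=1 w1=0 w0=1
t2.Δ3 w3=1 clk=1 w2=0 w1=0 w0=0
t2.Δ4 w3=1 clk=1 w2=1 w1=0 w0=0
t3.Δ0 w3=1 clk=1 w2=1 w1=0 w0=0
t3.Δ1 w3=1 clk=0 w2=1 w1=0 w0=0
t4.Δ0 w3=1 clk=0 w2=1 w1=0 w0=0
t4.Δ1 w3=1 clk=1 w2=1 w1=0 w0=0
t4.Δ2 w3=0 clk=1 w2=1 w1=0 w0=0
t4.Δ3 w3=0 clk=1 w2=0 w1=0 w0=0
t5.Δ0 w3=0 clk=1 w2=0 w1=0 w0=0
t5.Δ1 w3=0 clk=0 w2=0 w1=0 w0=0
t6.Δ0 w3=0 clk=0 w2=0 w1=0 w0=0
t6.Δ1 w3=0 clk=1 w2=0 w1=0 w0=0
t6.Δ2 w3=0 clk=1 w2=0 w1=1 w0=0
t6.Δ3 w3=0 clk=1 w2=0 w1=1 w0=1
t6.Δ4 w3=0 clk=1 w2=1 w1=1 w0=1
t7.Δ0 w3=0 clk=1 w2=1 w1=1 w0=1
t7.Δ1 w3=0 clk=0 w2=1 w1=1 w0=1
t8.Δ0 w3=0 clk=0 w2=1 w1=1 w0=1
t8.Δ1 w3=0 clk=1 w2=1 w1=1 w0=1
t8.Δ2 w3=1 clk=1 w2=1 w1=0 w0=1
t8.Δ3 w3=1 clk=1 w2=0 w1=0 w0=0
t8.Δ4 w3=1 clk=1 w2=1 w1=0 w0=0
t9.Δ0 w3=1 clk=1 w2=1 w1=0 w0=0
t9.Δ1 w3=1 clk=0 w2=1 w1=0 w0=0
t10.Δ0 w3=1 clk=0 w2=1 w1=0 w0=0
t10.Δ1 w3=1 clk=1 w2=1 w1=0 w0=0
t10.Δ2 w3=0 clk=1 w2=1 w1=0 w0=0
t10.Δ3 w3=0 clk=1 w2=0 w1=0 w0=0
t11.Δ0 w3=0 clk=1 w2=0 w1=0 w0=0
t11.Δ1 w3=0 clk=0 w2=0 w1=0 w0=0
t12.Δ0 w3=0 clk=0 w2=0 w1=0 w0=0
t12.Δ1 w3=0 clk=1 w2=0 w1=0 w0=0
t12.Δ2 w3=0 clk=1 w2=0 w1=1 w0=0
t12.Δ3 w3=0 clk=1 w2=0 w1=1 w0=1
t12.Δ4 w3=0 clk=1 w2=1 w1=1 w0=1
t13.Δ0 w3=0 clk=1 w2=1 w1=1 w0=1
t13.Δ1 w3=0 clk=0 w2=1 w1=1 w0=1
t14.Δ0 w3=0 clk=0 w2=1 w1=1 w0=1
t14.Δ1 w3=0 clk=1 w2=1 w1=1 w0=1
t14.Δ2 w3=1 clk=1 w2=1 w1=0 w0=1
t14.Δ3 w3=1 clk=1 w2=0 w1=0 w0=0
t14.Δ4 w3=1 clk=1 w2=1 w1=0 w0=0
t15.Δ0 w3=1 clk=1 w2=1 w1=0 w0=0
t15.Δ1 w3=1 clk=0 w2=1 w1=0 w0=0
t16.Δ0 w3=1 clk=0 w2=1 w1=0 w0=0
t16.Δ1 w3=1 clk=1 w2=1 w1=0 w0=0
t16.Δ2 w3=0 clk=1 w2=1 w1=0 w0=0
t16.Δ3 w3=0 clk=1 w2=0 w1=0 w0=0

yes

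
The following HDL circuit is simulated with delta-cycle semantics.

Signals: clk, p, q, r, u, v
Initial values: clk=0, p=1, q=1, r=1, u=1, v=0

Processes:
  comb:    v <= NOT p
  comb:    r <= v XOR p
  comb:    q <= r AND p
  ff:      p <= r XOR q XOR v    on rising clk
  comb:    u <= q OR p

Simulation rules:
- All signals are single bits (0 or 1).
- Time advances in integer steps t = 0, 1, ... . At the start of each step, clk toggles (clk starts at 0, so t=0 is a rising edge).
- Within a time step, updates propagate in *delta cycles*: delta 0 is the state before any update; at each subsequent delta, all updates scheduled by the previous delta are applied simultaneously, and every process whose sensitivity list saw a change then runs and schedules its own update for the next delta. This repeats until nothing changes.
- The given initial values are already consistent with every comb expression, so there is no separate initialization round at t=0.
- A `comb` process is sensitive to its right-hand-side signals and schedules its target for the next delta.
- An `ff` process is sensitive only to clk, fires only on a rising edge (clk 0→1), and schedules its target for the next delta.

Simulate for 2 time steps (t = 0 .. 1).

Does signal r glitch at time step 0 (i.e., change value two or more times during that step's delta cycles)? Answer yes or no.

t0.Δ0 p=1 q=1 v=0 clk=0 r=1 u=1
t0.Δ1 p=1 q=1 v=0 clk=1 r=1 u=1
t0.Δ2 p=0 q=1 v=0 clk=1 r=1 u=1
t0.Δ3 p=0 q=0 v=1 clk=1 r=0 u=1
t0.Δ4 p=0 q=0 v=1 clk=1 r=1 u=0
t1.Δ0 p=0 q=0 v=1 clk=1 r=1 u=0
t1.Δ1 p=0 q=0 v=1 clk=0 r=1 u=0

yes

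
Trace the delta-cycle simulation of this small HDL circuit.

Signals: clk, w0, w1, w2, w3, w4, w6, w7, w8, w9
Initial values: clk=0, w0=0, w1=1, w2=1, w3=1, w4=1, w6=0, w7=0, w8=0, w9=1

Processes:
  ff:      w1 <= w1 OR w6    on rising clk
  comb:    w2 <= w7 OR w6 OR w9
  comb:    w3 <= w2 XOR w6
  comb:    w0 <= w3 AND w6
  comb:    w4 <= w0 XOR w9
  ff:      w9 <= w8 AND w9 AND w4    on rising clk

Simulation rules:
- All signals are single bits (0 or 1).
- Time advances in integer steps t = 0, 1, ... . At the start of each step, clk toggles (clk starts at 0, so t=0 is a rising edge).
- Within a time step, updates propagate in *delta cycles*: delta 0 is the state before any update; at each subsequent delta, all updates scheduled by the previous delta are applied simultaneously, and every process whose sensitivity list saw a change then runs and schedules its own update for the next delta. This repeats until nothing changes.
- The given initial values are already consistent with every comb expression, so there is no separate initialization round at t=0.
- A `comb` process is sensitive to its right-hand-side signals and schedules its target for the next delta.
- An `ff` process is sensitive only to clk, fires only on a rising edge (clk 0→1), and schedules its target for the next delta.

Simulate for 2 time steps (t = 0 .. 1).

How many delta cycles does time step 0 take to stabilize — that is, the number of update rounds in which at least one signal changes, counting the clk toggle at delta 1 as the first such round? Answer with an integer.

t=0 Δ0: w9=1 w4=1 w2=1 w8=0 clk=0 w7=0 w6=0 w0=0 w3=1 w1=1
  Δ1: clk:0→1
  Δ2: w9:1→0
  Δ3: w4:1→0, w2:1→0
  Δ4: w3:1→0
  (4Δ to stable)
t=1 Δ0: w9=0 w4=0 w2=0 w8=0 clk=1 w7=0 w6=0 w0=0 w3=0 w1=1
  Δ1: clk:1→0
  (1Δ to stable)

4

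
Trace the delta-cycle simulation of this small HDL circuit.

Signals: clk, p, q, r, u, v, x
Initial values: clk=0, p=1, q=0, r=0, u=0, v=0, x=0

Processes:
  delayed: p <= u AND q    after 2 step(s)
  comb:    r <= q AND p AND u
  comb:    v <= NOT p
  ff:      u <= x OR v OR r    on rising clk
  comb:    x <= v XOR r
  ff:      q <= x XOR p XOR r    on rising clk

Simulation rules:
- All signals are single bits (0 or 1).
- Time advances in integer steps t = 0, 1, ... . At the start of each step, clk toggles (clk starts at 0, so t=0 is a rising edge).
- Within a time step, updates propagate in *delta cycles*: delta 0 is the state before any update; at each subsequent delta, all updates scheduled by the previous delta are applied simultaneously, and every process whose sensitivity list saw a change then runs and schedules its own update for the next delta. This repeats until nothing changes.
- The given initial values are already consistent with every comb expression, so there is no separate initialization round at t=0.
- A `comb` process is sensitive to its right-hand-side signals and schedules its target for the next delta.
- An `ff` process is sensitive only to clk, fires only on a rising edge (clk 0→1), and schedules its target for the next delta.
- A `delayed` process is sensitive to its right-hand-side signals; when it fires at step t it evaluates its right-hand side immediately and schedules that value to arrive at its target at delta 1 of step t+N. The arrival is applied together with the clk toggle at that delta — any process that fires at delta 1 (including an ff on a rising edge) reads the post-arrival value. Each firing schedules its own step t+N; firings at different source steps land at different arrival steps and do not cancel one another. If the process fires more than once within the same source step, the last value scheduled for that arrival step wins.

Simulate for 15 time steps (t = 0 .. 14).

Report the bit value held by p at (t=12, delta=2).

1

[bits: x,u,p,r,clk,q,v]
t=0: Δ0=0010000 Δ1=0010100 Δ2=0010110 | 2Δ
t=1: Δ0=0010110 Δ1=0010010 | 1Δ
t=2: Δ0=0010010 Δ1=0000110 Δ2=0000101 Δ3=1000101 | 3Δ
t=3: Δ0=1000101 Δ1=1000001 | 1Δ
t=4: Δ0=1000001 Δ1=1000101 Δ2=1100111 | 2Δ
t=5: Δ0=1100111 Δ1=1100011 | 1Δ
t=6: Δ0=1100011 Δ1=1110111 Δ2=1111100 Δ3=1110100 Δ4=0110100 | 4Δ
t=7: Δ0=0110100 Δ1=0110000 | 1Δ
t=8: Δ0=0110000 Δ1=0100100 Δ2=0000101 Δ3=1000101 | 3Δ
t=9: Δ0=1000101 Δ1=1000001 | 1Δ
t=10: Δ0=1000001 Δ1=1000101 Δ2=1100111 | 2Δ
t=11: Δ0=1100111 Δ1=1100011 | 1Δ
t=12: Δ0=1100011 Δ1=1110111 Δ2=1111100 Δ3=1110100 Δ4=0110100 | 4Δ
t=13: Δ0=0110100 Δ1=0110000 | 1Δ
t=14: Δ0=0110000 Δ1=0100100 Δ2=0000101 Δ3=1000101 | 3Δ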